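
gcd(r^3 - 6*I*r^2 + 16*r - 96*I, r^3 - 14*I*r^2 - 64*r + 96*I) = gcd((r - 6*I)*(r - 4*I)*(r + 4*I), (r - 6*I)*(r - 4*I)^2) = r^2 - 10*I*r - 24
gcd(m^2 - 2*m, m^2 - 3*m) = m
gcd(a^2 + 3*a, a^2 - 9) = a + 3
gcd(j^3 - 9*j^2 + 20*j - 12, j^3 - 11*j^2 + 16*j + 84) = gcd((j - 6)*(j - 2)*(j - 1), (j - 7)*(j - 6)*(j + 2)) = j - 6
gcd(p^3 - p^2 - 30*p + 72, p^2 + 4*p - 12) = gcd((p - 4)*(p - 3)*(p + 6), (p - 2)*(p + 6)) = p + 6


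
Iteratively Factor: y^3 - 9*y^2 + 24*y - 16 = (y - 4)*(y^2 - 5*y + 4) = (y - 4)^2*(y - 1)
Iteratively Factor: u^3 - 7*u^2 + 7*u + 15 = (u - 5)*(u^2 - 2*u - 3) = (u - 5)*(u + 1)*(u - 3)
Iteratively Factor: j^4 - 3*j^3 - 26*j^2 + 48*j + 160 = (j + 2)*(j^3 - 5*j^2 - 16*j + 80) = (j - 4)*(j + 2)*(j^2 - j - 20) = (j - 4)*(j + 2)*(j + 4)*(j - 5)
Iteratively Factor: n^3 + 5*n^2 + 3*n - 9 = (n - 1)*(n^2 + 6*n + 9) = (n - 1)*(n + 3)*(n + 3)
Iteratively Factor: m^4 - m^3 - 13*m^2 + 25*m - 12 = (m - 1)*(m^3 - 13*m + 12) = (m - 1)^2*(m^2 + m - 12) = (m - 1)^2*(m + 4)*(m - 3)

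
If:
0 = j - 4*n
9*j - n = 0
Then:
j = 0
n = 0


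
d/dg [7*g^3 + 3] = 21*g^2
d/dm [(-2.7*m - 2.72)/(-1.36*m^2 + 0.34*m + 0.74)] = (3.672*m^2 - 0.918*m - (2.7*m + 2.72)*(2.72*m - 0.34) - 1.998)/(-1.36*m^2 + 0.34*m + 0.74)^2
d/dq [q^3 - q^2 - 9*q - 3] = 3*q^2 - 2*q - 9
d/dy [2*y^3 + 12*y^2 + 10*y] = 6*y^2 + 24*y + 10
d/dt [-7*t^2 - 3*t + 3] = -14*t - 3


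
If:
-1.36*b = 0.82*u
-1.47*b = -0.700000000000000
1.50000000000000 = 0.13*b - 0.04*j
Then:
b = 0.48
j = -35.95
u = -0.79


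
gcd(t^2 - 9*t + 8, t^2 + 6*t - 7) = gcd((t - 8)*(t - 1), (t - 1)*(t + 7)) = t - 1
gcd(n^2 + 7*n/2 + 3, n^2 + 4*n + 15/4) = n + 3/2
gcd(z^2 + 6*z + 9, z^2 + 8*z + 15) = z + 3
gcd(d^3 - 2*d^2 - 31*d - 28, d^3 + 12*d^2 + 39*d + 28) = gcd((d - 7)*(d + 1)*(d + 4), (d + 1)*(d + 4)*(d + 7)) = d^2 + 5*d + 4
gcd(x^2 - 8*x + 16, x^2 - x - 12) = x - 4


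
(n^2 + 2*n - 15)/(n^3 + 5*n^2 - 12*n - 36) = (n + 5)/(n^2 + 8*n + 12)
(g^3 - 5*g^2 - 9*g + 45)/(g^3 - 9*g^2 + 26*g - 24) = (g^2 - 2*g - 15)/(g^2 - 6*g + 8)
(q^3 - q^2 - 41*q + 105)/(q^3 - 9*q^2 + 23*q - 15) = (q + 7)/(q - 1)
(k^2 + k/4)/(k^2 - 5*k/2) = (4*k + 1)/(2*(2*k - 5))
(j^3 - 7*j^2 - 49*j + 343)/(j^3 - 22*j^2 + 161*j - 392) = (j + 7)/(j - 8)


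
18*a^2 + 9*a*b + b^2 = (3*a + b)*(6*a + b)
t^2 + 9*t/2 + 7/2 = (t + 1)*(t + 7/2)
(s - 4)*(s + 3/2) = s^2 - 5*s/2 - 6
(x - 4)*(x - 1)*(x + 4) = x^3 - x^2 - 16*x + 16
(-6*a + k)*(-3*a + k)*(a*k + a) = 18*a^3*k + 18*a^3 - 9*a^2*k^2 - 9*a^2*k + a*k^3 + a*k^2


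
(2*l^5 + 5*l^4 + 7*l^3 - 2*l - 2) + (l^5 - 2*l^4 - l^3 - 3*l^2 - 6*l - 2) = 3*l^5 + 3*l^4 + 6*l^3 - 3*l^2 - 8*l - 4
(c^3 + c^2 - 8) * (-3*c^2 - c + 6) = -3*c^5 - 4*c^4 + 5*c^3 + 30*c^2 + 8*c - 48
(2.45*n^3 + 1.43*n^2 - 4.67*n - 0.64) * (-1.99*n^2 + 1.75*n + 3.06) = -4.8755*n^5 + 1.4418*n^4 + 19.2928*n^3 - 2.5231*n^2 - 15.4102*n - 1.9584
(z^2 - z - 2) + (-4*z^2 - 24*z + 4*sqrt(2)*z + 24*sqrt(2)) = -3*z^2 - 25*z + 4*sqrt(2)*z - 2 + 24*sqrt(2)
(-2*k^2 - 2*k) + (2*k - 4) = -2*k^2 - 4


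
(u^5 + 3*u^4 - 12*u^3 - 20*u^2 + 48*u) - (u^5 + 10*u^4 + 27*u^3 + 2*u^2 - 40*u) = -7*u^4 - 39*u^3 - 22*u^2 + 88*u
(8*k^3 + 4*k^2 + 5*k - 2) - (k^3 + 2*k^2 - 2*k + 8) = 7*k^3 + 2*k^2 + 7*k - 10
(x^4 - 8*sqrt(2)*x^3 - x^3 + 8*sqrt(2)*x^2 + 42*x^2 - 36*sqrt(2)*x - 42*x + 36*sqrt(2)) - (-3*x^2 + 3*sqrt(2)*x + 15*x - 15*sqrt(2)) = x^4 - 8*sqrt(2)*x^3 - x^3 + 8*sqrt(2)*x^2 + 45*x^2 - 57*x - 39*sqrt(2)*x + 51*sqrt(2)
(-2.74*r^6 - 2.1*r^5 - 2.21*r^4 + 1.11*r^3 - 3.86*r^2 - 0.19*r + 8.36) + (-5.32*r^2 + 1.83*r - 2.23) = -2.74*r^6 - 2.1*r^5 - 2.21*r^4 + 1.11*r^3 - 9.18*r^2 + 1.64*r + 6.13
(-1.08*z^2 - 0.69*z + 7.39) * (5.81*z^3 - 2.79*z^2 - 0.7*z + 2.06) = -6.2748*z^5 - 0.995699999999999*z^4 + 45.617*z^3 - 22.3599*z^2 - 6.5944*z + 15.2234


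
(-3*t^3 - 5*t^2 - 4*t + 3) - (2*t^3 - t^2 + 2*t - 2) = -5*t^3 - 4*t^2 - 6*t + 5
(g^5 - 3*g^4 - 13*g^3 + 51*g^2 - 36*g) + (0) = g^5 - 3*g^4 - 13*g^3 + 51*g^2 - 36*g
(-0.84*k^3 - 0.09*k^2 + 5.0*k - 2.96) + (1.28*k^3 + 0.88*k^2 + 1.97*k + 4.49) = 0.44*k^3 + 0.79*k^2 + 6.97*k + 1.53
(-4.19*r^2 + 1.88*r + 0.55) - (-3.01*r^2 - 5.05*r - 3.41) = -1.18*r^2 + 6.93*r + 3.96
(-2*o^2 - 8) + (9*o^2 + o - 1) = 7*o^2 + o - 9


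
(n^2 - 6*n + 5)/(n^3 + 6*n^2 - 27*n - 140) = (n - 1)/(n^2 + 11*n + 28)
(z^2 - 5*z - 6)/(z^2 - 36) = (z + 1)/(z + 6)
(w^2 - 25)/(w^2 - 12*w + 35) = (w + 5)/(w - 7)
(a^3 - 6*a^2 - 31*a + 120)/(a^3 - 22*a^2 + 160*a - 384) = (a^2 + 2*a - 15)/(a^2 - 14*a + 48)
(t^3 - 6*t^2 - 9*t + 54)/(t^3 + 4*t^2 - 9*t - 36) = (t - 6)/(t + 4)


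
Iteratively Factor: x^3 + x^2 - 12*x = (x + 4)*(x^2 - 3*x) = (x - 3)*(x + 4)*(x)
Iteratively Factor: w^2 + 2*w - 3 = (w + 3)*(w - 1)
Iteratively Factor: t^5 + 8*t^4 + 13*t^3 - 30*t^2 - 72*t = (t + 3)*(t^4 + 5*t^3 - 2*t^2 - 24*t) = (t + 3)*(t + 4)*(t^3 + t^2 - 6*t) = (t - 2)*(t + 3)*(t + 4)*(t^2 + 3*t) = (t - 2)*(t + 3)^2*(t + 4)*(t)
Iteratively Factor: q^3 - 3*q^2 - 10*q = (q - 5)*(q^2 + 2*q) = (q - 5)*(q + 2)*(q)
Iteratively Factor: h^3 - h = (h + 1)*(h^2 - h) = h*(h + 1)*(h - 1)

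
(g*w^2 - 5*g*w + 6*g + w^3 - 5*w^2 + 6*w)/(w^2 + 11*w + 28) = (g*w^2 - 5*g*w + 6*g + w^3 - 5*w^2 + 6*w)/(w^2 + 11*w + 28)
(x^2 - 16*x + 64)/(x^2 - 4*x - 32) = (x - 8)/(x + 4)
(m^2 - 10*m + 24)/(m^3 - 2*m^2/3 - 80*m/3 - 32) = 3*(m - 4)/(3*m^2 + 16*m + 16)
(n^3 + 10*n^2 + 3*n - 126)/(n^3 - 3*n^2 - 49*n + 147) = (n + 6)/(n - 7)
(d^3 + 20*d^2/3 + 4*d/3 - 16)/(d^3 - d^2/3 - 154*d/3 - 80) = (3*d^2 + 2*d - 8)/(3*d^2 - 19*d - 40)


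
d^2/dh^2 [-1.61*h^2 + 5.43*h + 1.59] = -3.22000000000000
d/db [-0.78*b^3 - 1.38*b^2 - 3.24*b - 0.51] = -2.34*b^2 - 2.76*b - 3.24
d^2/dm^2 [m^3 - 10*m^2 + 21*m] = 6*m - 20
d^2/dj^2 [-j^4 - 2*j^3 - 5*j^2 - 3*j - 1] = -12*j^2 - 12*j - 10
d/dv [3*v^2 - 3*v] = 6*v - 3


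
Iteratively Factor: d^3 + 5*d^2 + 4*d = (d)*(d^2 + 5*d + 4) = d*(d + 4)*(d + 1)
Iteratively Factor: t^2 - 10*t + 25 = (t - 5)*(t - 5)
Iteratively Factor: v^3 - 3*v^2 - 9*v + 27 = (v - 3)*(v^2 - 9) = (v - 3)^2*(v + 3)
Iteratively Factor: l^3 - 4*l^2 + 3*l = (l - 3)*(l^2 - l) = l*(l - 3)*(l - 1)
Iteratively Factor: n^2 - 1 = (n - 1)*(n + 1)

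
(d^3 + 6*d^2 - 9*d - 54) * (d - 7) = d^4 - d^3 - 51*d^2 + 9*d + 378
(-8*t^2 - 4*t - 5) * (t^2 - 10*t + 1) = -8*t^4 + 76*t^3 + 27*t^2 + 46*t - 5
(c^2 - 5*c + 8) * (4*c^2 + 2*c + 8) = 4*c^4 - 18*c^3 + 30*c^2 - 24*c + 64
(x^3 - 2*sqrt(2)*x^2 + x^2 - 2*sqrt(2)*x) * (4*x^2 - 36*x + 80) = 4*x^5 - 32*x^4 - 8*sqrt(2)*x^4 + 44*x^3 + 64*sqrt(2)*x^3 - 88*sqrt(2)*x^2 + 80*x^2 - 160*sqrt(2)*x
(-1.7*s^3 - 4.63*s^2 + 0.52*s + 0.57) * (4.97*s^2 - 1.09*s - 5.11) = -8.449*s^5 - 21.1581*s^4 + 16.3181*s^3 + 25.9254*s^2 - 3.2785*s - 2.9127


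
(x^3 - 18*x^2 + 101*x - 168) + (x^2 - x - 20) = x^3 - 17*x^2 + 100*x - 188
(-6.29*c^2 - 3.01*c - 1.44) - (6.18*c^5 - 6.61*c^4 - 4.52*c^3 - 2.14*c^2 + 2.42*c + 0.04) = -6.18*c^5 + 6.61*c^4 + 4.52*c^3 - 4.15*c^2 - 5.43*c - 1.48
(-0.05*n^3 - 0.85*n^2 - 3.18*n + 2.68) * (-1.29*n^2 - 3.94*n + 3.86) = 0.0645*n^5 + 1.2935*n^4 + 7.2582*n^3 + 5.791*n^2 - 22.834*n + 10.3448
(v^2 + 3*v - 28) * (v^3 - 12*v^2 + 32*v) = v^5 - 9*v^4 - 32*v^3 + 432*v^2 - 896*v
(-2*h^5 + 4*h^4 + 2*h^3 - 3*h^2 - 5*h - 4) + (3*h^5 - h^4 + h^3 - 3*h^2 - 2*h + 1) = h^5 + 3*h^4 + 3*h^3 - 6*h^2 - 7*h - 3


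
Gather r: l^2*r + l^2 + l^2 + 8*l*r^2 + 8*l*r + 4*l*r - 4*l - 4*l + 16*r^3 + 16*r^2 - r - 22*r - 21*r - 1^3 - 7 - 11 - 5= 2*l^2 - 8*l + 16*r^3 + r^2*(8*l + 16) + r*(l^2 + 12*l - 44) - 24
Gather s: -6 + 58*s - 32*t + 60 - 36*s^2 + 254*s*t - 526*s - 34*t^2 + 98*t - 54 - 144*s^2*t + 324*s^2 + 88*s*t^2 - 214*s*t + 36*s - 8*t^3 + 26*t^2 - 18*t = s^2*(288 - 144*t) + s*(88*t^2 + 40*t - 432) - 8*t^3 - 8*t^2 + 48*t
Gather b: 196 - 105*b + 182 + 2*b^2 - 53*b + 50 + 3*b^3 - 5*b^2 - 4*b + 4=3*b^3 - 3*b^2 - 162*b + 432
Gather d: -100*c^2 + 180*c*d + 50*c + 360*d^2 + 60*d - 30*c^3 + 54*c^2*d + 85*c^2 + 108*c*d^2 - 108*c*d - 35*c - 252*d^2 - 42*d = -30*c^3 - 15*c^2 + 15*c + d^2*(108*c + 108) + d*(54*c^2 + 72*c + 18)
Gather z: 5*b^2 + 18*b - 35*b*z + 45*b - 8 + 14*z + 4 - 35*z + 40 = 5*b^2 + 63*b + z*(-35*b - 21) + 36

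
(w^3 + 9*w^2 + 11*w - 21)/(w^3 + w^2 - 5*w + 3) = (w + 7)/(w - 1)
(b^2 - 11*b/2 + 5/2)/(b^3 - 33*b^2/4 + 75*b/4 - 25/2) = 2*(2*b - 1)/(4*b^2 - 13*b + 10)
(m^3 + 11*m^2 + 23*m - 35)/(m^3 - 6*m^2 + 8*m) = (m^3 + 11*m^2 + 23*m - 35)/(m*(m^2 - 6*m + 8))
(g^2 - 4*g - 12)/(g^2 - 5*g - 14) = (g - 6)/(g - 7)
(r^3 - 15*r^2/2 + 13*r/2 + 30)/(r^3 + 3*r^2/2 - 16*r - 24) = (r - 5)/(r + 4)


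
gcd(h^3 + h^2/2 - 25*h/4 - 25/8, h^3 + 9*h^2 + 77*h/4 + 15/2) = h^2 + 3*h + 5/4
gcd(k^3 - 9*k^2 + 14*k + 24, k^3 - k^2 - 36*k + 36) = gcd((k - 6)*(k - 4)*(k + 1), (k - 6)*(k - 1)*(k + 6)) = k - 6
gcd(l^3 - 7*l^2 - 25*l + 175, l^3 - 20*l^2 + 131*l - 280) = l^2 - 12*l + 35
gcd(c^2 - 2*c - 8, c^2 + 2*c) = c + 2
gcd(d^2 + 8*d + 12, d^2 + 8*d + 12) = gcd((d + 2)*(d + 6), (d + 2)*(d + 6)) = d^2 + 8*d + 12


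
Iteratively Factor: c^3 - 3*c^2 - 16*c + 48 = (c + 4)*(c^2 - 7*c + 12) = (c - 3)*(c + 4)*(c - 4)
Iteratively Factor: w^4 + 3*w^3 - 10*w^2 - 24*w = (w)*(w^3 + 3*w^2 - 10*w - 24) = w*(w + 2)*(w^2 + w - 12) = w*(w - 3)*(w + 2)*(w + 4)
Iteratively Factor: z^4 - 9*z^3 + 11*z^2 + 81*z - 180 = (z - 5)*(z^3 - 4*z^2 - 9*z + 36) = (z - 5)*(z - 4)*(z^2 - 9) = (z - 5)*(z - 4)*(z - 3)*(z + 3)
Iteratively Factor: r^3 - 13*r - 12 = (r - 4)*(r^2 + 4*r + 3) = (r - 4)*(r + 3)*(r + 1)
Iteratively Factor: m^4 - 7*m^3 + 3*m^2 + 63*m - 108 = (m - 3)*(m^3 - 4*m^2 - 9*m + 36) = (m - 4)*(m - 3)*(m^2 - 9) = (m - 4)*(m - 3)^2*(m + 3)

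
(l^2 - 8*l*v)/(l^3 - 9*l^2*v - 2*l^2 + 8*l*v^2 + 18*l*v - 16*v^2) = l/(l^2 - l*v - 2*l + 2*v)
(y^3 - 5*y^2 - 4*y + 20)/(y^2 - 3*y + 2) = (y^2 - 3*y - 10)/(y - 1)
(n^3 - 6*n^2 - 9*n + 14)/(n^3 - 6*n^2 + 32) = (n^2 - 8*n + 7)/(n^2 - 8*n + 16)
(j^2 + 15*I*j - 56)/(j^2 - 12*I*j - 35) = (-j^2 - 15*I*j + 56)/(-j^2 + 12*I*j + 35)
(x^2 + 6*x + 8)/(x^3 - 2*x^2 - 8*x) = (x + 4)/(x*(x - 4))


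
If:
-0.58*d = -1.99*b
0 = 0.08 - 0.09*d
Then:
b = 0.26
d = 0.89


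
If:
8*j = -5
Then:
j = -5/8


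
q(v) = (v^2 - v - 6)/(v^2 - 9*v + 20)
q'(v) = (9 - 2*v)*(v^2 - v - 6)/(v^2 - 9*v + 20)^2 + (2*v - 1)/(v^2 - 9*v + 20)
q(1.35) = -0.57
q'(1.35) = -0.20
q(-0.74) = -0.17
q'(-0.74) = -0.16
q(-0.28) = -0.25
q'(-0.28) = -0.17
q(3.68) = 9.14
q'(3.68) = 50.56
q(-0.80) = -0.16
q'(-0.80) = -0.16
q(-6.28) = 0.34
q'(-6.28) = -0.05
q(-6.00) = 0.33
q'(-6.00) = -0.06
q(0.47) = -0.39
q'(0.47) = -0.20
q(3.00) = 0.00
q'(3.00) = 2.50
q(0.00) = -0.30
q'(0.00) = -0.18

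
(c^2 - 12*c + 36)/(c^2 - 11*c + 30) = (c - 6)/(c - 5)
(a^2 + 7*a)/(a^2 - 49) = a/(a - 7)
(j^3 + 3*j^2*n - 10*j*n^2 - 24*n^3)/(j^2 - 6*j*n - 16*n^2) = (j^2 + j*n - 12*n^2)/(j - 8*n)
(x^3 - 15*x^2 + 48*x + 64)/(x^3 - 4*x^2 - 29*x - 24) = (x - 8)/(x + 3)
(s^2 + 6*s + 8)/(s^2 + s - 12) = (s + 2)/(s - 3)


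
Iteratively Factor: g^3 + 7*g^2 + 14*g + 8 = (g + 4)*(g^2 + 3*g + 2) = (g + 2)*(g + 4)*(g + 1)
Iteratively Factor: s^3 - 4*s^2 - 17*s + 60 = (s + 4)*(s^2 - 8*s + 15) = (s - 5)*(s + 4)*(s - 3)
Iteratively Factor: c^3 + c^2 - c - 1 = (c - 1)*(c^2 + 2*c + 1) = (c - 1)*(c + 1)*(c + 1)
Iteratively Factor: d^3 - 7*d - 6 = (d + 1)*(d^2 - d - 6) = (d + 1)*(d + 2)*(d - 3)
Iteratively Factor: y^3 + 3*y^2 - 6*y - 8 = (y + 1)*(y^2 + 2*y - 8) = (y + 1)*(y + 4)*(y - 2)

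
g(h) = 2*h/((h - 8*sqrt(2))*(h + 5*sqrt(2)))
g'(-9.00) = -0.21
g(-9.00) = -0.46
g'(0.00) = -0.02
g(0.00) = 0.00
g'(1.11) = -0.02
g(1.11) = -0.03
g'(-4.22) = -0.10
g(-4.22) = 0.19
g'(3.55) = -0.03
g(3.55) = -0.09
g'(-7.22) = -34.68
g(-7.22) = -5.23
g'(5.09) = -0.04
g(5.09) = -0.13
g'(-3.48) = -0.07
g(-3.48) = 0.13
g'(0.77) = -0.02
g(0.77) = -0.02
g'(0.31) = -0.02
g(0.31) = -0.00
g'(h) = -2*h/((h - 8*sqrt(2))*(h + 5*sqrt(2))^2) - 2*h/((h - 8*sqrt(2))^2*(h + 5*sqrt(2))) + 2/((h - 8*sqrt(2))*(h + 5*sqrt(2)))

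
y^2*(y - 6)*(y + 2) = y^4 - 4*y^3 - 12*y^2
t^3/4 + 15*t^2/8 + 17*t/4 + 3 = (t/4 + 1)*(t + 3/2)*(t + 2)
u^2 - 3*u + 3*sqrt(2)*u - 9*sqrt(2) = (u - 3)*(u + 3*sqrt(2))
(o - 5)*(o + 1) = o^2 - 4*o - 5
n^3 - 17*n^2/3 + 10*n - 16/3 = (n - 8/3)*(n - 2)*(n - 1)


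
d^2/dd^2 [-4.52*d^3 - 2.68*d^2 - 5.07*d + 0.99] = -27.12*d - 5.36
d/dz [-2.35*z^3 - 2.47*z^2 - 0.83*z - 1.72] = -7.05*z^2 - 4.94*z - 0.83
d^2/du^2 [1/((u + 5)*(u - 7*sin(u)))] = ((1 - 7*cos(u))*(u - 7*sin(u))*(2*u + 10) - 7*(u + 5)^2*(u - 7*sin(u))*sin(u) + 2*(u + 5)^2*(7*cos(u) - 1)^2 + 2*(u - 7*sin(u))^2)/((u + 5)^3*(u - 7*sin(u))^3)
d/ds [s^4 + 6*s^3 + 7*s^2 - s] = 4*s^3 + 18*s^2 + 14*s - 1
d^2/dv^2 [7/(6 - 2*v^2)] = 21*(-v^2 - 1)/(v^2 - 3)^3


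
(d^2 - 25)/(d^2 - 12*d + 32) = (d^2 - 25)/(d^2 - 12*d + 32)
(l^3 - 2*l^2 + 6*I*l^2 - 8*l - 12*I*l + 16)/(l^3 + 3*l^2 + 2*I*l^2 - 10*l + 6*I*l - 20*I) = (l + 4*I)/(l + 5)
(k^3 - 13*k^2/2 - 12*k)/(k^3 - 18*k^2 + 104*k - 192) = k*(2*k + 3)/(2*(k^2 - 10*k + 24))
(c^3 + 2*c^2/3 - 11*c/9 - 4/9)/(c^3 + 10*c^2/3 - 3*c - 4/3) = (c + 4/3)/(c + 4)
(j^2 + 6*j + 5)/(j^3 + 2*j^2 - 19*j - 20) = 1/(j - 4)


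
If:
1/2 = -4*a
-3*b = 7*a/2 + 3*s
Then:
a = -1/8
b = 7/48 - s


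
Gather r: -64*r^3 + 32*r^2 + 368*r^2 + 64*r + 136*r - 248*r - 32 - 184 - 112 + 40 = -64*r^3 + 400*r^2 - 48*r - 288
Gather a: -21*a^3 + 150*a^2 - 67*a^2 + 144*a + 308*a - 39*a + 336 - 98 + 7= -21*a^3 + 83*a^2 + 413*a + 245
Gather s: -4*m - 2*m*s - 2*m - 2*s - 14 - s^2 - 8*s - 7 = -6*m - s^2 + s*(-2*m - 10) - 21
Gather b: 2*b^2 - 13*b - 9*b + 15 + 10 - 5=2*b^2 - 22*b + 20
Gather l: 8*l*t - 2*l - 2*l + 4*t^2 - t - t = l*(8*t - 4) + 4*t^2 - 2*t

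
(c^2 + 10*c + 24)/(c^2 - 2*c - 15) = (c^2 + 10*c + 24)/(c^2 - 2*c - 15)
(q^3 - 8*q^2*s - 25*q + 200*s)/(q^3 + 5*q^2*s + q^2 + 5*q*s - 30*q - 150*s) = (q^2 - 8*q*s + 5*q - 40*s)/(q^2 + 5*q*s + 6*q + 30*s)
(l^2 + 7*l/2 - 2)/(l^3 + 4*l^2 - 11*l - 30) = (l^2 + 7*l/2 - 2)/(l^3 + 4*l^2 - 11*l - 30)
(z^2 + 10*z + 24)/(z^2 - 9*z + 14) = (z^2 + 10*z + 24)/(z^2 - 9*z + 14)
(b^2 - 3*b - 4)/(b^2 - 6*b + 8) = (b + 1)/(b - 2)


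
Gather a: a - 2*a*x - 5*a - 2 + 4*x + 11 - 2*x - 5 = a*(-2*x - 4) + 2*x + 4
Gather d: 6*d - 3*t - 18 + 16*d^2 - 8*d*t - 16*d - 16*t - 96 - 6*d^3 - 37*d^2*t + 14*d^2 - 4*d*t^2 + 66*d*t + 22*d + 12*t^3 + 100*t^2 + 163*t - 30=-6*d^3 + d^2*(30 - 37*t) + d*(-4*t^2 + 58*t + 12) + 12*t^3 + 100*t^2 + 144*t - 144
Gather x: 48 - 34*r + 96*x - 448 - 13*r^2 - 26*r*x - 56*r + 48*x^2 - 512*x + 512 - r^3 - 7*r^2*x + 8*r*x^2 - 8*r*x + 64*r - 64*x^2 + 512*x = -r^3 - 13*r^2 - 26*r + x^2*(8*r - 16) + x*(-7*r^2 - 34*r + 96) + 112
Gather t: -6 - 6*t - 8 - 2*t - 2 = -8*t - 16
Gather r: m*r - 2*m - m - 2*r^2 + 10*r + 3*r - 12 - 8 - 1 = -3*m - 2*r^2 + r*(m + 13) - 21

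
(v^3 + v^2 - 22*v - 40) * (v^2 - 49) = v^5 + v^4 - 71*v^3 - 89*v^2 + 1078*v + 1960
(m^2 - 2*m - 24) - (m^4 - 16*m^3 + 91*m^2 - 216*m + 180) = -m^4 + 16*m^3 - 90*m^2 + 214*m - 204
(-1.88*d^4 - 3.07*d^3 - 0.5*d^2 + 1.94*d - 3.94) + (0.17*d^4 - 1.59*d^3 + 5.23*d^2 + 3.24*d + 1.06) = -1.71*d^4 - 4.66*d^3 + 4.73*d^2 + 5.18*d - 2.88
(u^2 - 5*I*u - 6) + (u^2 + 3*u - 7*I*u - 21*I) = 2*u^2 + 3*u - 12*I*u - 6 - 21*I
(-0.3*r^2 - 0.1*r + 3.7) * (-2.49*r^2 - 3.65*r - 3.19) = 0.747*r^4 + 1.344*r^3 - 7.891*r^2 - 13.186*r - 11.803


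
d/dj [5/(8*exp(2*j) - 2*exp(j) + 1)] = (10 - 80*exp(j))*exp(j)/(8*exp(2*j) - 2*exp(j) + 1)^2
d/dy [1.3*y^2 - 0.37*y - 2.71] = 2.6*y - 0.37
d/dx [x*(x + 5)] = 2*x + 5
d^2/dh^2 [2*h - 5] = 0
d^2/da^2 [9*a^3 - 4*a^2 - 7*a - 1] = 54*a - 8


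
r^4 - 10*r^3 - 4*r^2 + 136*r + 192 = (r - 8)*(r - 6)*(r + 2)^2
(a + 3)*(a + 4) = a^2 + 7*a + 12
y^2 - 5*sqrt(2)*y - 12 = (y - 6*sqrt(2))*(y + sqrt(2))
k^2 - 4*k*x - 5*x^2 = (k - 5*x)*(k + x)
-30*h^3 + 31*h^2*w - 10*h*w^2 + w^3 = (-5*h + w)*(-3*h + w)*(-2*h + w)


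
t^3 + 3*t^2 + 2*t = t*(t + 1)*(t + 2)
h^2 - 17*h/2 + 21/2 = (h - 7)*(h - 3/2)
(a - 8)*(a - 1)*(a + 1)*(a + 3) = a^4 - 5*a^3 - 25*a^2 + 5*a + 24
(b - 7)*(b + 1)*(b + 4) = b^3 - 2*b^2 - 31*b - 28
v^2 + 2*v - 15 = (v - 3)*(v + 5)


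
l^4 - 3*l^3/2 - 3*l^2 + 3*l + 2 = (l - 2)*(l + 1/2)*(l - sqrt(2))*(l + sqrt(2))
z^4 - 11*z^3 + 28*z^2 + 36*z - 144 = (z - 6)*(z - 4)*(z - 3)*(z + 2)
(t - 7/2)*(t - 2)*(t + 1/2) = t^3 - 5*t^2 + 17*t/4 + 7/2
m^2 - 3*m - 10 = (m - 5)*(m + 2)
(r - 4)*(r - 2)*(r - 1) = r^3 - 7*r^2 + 14*r - 8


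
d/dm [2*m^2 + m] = 4*m + 1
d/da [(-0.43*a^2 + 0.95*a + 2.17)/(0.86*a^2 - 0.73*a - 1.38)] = (-0.5031*a^2 - 2.5456*a + 0.2731)/(0.7396*a^4 - 1.2556*a^3 - 1.8407*a^2 + 2.0148*a + 1.9044)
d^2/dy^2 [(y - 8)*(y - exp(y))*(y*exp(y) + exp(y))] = (y^3 - 4*y^2*exp(y) - y^2 + 20*y*exp(y) - 30*y + 58*exp(y) - 30)*exp(y)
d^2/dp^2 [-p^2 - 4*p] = -2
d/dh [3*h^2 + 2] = 6*h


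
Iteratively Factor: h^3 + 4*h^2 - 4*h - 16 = (h + 2)*(h^2 + 2*h - 8) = (h - 2)*(h + 2)*(h + 4)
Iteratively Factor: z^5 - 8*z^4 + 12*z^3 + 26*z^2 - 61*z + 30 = (z - 1)*(z^4 - 7*z^3 + 5*z^2 + 31*z - 30) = (z - 1)*(z + 2)*(z^3 - 9*z^2 + 23*z - 15) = (z - 1)^2*(z + 2)*(z^2 - 8*z + 15) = (z - 3)*(z - 1)^2*(z + 2)*(z - 5)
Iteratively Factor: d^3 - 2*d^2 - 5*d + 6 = (d + 2)*(d^2 - 4*d + 3) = (d - 1)*(d + 2)*(d - 3)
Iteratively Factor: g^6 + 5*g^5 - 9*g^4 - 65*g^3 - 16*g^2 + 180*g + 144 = (g + 3)*(g^5 + 2*g^4 - 15*g^3 - 20*g^2 + 44*g + 48) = (g - 3)*(g + 3)*(g^4 + 5*g^3 - 20*g - 16) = (g - 3)*(g + 3)*(g + 4)*(g^3 + g^2 - 4*g - 4) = (g - 3)*(g + 1)*(g + 3)*(g + 4)*(g^2 - 4) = (g - 3)*(g - 2)*(g + 1)*(g + 3)*(g + 4)*(g + 2)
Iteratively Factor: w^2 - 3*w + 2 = (w - 2)*(w - 1)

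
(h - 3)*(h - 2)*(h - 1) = h^3 - 6*h^2 + 11*h - 6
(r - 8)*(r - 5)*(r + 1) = r^3 - 12*r^2 + 27*r + 40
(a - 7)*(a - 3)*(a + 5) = a^3 - 5*a^2 - 29*a + 105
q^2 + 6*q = q*(q + 6)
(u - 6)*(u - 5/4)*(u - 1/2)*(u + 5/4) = u^4 - 13*u^3/2 + 23*u^2/16 + 325*u/32 - 75/16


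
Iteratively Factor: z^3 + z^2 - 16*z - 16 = (z + 1)*(z^2 - 16) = (z - 4)*(z + 1)*(z + 4)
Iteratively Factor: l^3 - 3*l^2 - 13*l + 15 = (l + 3)*(l^2 - 6*l + 5) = (l - 5)*(l + 3)*(l - 1)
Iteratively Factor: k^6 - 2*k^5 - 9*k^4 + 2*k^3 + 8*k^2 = (k - 1)*(k^5 - k^4 - 10*k^3 - 8*k^2) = (k - 4)*(k - 1)*(k^4 + 3*k^3 + 2*k^2) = (k - 4)*(k - 1)*(k + 2)*(k^3 + k^2) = (k - 4)*(k - 1)*(k + 1)*(k + 2)*(k^2) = k*(k - 4)*(k - 1)*(k + 1)*(k + 2)*(k)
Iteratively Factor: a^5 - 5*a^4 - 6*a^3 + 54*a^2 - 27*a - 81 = (a - 3)*(a^4 - 2*a^3 - 12*a^2 + 18*a + 27) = (a - 3)*(a + 1)*(a^3 - 3*a^2 - 9*a + 27) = (a - 3)^2*(a + 1)*(a^2 - 9) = (a - 3)^2*(a + 1)*(a + 3)*(a - 3)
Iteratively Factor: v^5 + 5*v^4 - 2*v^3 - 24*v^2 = (v + 4)*(v^4 + v^3 - 6*v^2) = (v - 2)*(v + 4)*(v^3 + 3*v^2) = v*(v - 2)*(v + 4)*(v^2 + 3*v) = v^2*(v - 2)*(v + 4)*(v + 3)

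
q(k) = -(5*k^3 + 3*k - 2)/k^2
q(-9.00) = 45.36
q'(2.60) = -4.78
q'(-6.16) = -4.90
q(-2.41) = 13.64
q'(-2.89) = -4.48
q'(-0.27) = 239.37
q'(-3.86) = -4.73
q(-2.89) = 15.73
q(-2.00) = 12.00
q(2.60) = -13.86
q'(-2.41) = -4.20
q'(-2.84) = -4.45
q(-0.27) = 39.90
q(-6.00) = 30.56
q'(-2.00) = -3.75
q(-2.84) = 15.50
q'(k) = -(15*k^2 + 3)/k^2 + 2*(5*k^3 + 3*k - 2)/k^3 = -5 + 3/k^2 - 4/k^3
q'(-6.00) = -4.90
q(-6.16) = 31.34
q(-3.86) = 20.21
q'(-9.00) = -4.96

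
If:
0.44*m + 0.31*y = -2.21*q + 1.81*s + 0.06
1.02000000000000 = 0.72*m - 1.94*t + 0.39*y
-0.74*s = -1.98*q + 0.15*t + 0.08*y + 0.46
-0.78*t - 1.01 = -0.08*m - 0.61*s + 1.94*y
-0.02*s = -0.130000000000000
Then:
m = 11.63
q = 2.97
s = 6.50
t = 3.88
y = 0.44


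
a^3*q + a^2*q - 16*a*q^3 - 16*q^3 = (a - 4*q)*(a + 4*q)*(a*q + q)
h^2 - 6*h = h*(h - 6)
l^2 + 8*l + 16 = (l + 4)^2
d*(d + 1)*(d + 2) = d^3 + 3*d^2 + 2*d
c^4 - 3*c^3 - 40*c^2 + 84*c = c*(c - 7)*(c - 2)*(c + 6)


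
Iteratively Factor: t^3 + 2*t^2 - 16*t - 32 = (t + 2)*(t^2 - 16) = (t - 4)*(t + 2)*(t + 4)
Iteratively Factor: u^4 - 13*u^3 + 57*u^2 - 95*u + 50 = (u - 5)*(u^3 - 8*u^2 + 17*u - 10) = (u - 5)*(u - 1)*(u^2 - 7*u + 10) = (u - 5)*(u - 2)*(u - 1)*(u - 5)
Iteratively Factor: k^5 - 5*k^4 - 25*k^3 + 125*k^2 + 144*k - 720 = (k - 4)*(k^4 - k^3 - 29*k^2 + 9*k + 180) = (k - 4)*(k - 3)*(k^3 + 2*k^2 - 23*k - 60) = (k - 4)*(k - 3)*(k + 4)*(k^2 - 2*k - 15) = (k - 4)*(k - 3)*(k + 3)*(k + 4)*(k - 5)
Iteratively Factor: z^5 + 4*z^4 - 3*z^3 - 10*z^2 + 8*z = (z)*(z^4 + 4*z^3 - 3*z^2 - 10*z + 8) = z*(z - 1)*(z^3 + 5*z^2 + 2*z - 8) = z*(z - 1)*(z + 2)*(z^2 + 3*z - 4) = z*(z - 1)^2*(z + 2)*(z + 4)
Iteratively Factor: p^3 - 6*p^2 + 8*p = (p)*(p^2 - 6*p + 8) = p*(p - 4)*(p - 2)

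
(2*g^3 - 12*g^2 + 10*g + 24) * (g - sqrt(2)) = 2*g^4 - 12*g^3 - 2*sqrt(2)*g^3 + 10*g^2 + 12*sqrt(2)*g^2 - 10*sqrt(2)*g + 24*g - 24*sqrt(2)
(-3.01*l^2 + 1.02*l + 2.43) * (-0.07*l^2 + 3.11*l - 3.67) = 0.2107*l^4 - 9.4325*l^3 + 14.0488*l^2 + 3.8139*l - 8.9181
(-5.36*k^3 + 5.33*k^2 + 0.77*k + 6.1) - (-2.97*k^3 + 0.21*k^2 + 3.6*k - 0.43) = -2.39*k^3 + 5.12*k^2 - 2.83*k + 6.53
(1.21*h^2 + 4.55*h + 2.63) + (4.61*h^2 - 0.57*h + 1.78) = 5.82*h^2 + 3.98*h + 4.41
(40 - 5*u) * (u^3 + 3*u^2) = -5*u^4 + 25*u^3 + 120*u^2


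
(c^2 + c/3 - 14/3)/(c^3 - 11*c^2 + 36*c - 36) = (c + 7/3)/(c^2 - 9*c + 18)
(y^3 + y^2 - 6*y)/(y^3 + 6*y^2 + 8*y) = (y^2 + y - 6)/(y^2 + 6*y + 8)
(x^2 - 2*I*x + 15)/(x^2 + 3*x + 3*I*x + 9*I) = (x - 5*I)/(x + 3)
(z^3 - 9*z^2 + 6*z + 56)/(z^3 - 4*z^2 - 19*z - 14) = (z - 4)/(z + 1)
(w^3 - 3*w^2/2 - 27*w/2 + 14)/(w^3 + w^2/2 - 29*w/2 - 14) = (w - 1)/(w + 1)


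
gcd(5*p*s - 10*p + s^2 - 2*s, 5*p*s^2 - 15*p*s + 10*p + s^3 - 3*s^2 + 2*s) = 5*p*s - 10*p + s^2 - 2*s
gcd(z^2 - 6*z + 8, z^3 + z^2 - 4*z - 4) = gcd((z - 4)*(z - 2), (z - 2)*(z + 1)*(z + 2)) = z - 2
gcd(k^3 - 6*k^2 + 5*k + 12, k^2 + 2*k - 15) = k - 3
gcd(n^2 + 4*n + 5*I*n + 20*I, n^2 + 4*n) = n + 4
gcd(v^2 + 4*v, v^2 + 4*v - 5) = 1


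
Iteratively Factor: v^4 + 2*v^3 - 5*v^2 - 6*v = (v - 2)*(v^3 + 4*v^2 + 3*v) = (v - 2)*(v + 3)*(v^2 + v) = v*(v - 2)*(v + 3)*(v + 1)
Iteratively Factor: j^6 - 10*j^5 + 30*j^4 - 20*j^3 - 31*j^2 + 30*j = (j + 1)*(j^5 - 11*j^4 + 41*j^3 - 61*j^2 + 30*j) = (j - 5)*(j + 1)*(j^4 - 6*j^3 + 11*j^2 - 6*j) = j*(j - 5)*(j + 1)*(j^3 - 6*j^2 + 11*j - 6) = j*(j - 5)*(j - 1)*(j + 1)*(j^2 - 5*j + 6) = j*(j - 5)*(j - 2)*(j - 1)*(j + 1)*(j - 3)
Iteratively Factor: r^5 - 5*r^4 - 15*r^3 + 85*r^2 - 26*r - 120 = (r + 4)*(r^4 - 9*r^3 + 21*r^2 + r - 30) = (r - 3)*(r + 4)*(r^3 - 6*r^2 + 3*r + 10) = (r - 3)*(r - 2)*(r + 4)*(r^2 - 4*r - 5) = (r - 5)*(r - 3)*(r - 2)*(r + 4)*(r + 1)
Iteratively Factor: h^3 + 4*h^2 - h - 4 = (h + 1)*(h^2 + 3*h - 4) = (h - 1)*(h + 1)*(h + 4)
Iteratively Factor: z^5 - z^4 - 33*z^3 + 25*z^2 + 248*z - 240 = (z + 4)*(z^4 - 5*z^3 - 13*z^2 + 77*z - 60) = (z - 1)*(z + 4)*(z^3 - 4*z^2 - 17*z + 60) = (z - 3)*(z - 1)*(z + 4)*(z^2 - z - 20) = (z - 5)*(z - 3)*(z - 1)*(z + 4)*(z + 4)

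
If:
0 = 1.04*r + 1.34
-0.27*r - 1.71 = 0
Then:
No Solution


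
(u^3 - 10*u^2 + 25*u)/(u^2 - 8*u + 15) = u*(u - 5)/(u - 3)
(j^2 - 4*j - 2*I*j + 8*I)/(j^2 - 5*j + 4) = (j - 2*I)/(j - 1)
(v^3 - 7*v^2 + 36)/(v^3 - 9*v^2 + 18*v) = (v + 2)/v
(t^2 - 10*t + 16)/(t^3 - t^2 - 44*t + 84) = (t - 8)/(t^2 + t - 42)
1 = 1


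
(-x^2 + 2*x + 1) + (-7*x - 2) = -x^2 - 5*x - 1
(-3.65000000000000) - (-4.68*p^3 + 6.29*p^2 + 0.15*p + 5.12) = 4.68*p^3 - 6.29*p^2 - 0.15*p - 8.77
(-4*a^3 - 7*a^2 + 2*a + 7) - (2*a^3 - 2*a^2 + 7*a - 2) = -6*a^3 - 5*a^2 - 5*a + 9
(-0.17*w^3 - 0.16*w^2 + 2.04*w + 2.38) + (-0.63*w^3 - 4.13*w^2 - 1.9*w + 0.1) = -0.8*w^3 - 4.29*w^2 + 0.14*w + 2.48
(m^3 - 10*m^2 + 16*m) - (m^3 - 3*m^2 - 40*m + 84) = -7*m^2 + 56*m - 84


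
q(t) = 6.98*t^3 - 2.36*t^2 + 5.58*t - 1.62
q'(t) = 20.94*t^2 - 4.72*t + 5.58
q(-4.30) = -624.21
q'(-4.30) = 413.06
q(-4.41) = -670.77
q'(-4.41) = 433.64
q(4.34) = 548.74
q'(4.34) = 379.51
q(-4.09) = -541.48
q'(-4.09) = 375.17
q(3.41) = 266.74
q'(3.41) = 232.98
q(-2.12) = -90.56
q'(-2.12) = 109.70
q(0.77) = 4.46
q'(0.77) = 14.36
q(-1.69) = -51.48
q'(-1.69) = 73.36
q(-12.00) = -12469.86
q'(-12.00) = 3077.58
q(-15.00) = -24173.82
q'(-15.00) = 4787.88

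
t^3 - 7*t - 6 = (t - 3)*(t + 1)*(t + 2)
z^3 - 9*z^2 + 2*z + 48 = (z - 8)*(z - 3)*(z + 2)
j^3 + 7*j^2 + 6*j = j*(j + 1)*(j + 6)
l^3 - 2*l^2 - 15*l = l*(l - 5)*(l + 3)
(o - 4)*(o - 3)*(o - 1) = o^3 - 8*o^2 + 19*o - 12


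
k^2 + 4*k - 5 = (k - 1)*(k + 5)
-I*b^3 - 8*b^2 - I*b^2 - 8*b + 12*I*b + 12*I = (b - 6*I)*(b - 2*I)*(-I*b - I)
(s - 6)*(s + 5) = s^2 - s - 30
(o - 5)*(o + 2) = o^2 - 3*o - 10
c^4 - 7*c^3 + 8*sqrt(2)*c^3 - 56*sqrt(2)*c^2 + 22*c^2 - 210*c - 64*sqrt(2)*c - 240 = (c - 8)*(c + 1)*(c + 3*sqrt(2))*(c + 5*sqrt(2))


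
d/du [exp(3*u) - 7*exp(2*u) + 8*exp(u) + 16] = (3*exp(2*u) - 14*exp(u) + 8)*exp(u)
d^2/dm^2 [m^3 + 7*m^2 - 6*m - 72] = 6*m + 14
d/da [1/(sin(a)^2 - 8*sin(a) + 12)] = 2*(4 - sin(a))*cos(a)/(sin(a)^2 - 8*sin(a) + 12)^2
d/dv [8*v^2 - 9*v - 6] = 16*v - 9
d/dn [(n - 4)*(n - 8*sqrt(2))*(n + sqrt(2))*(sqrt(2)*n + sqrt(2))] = 4*sqrt(2)*n^3 - 42*n^2 - 9*sqrt(2)*n^2 - 40*sqrt(2)*n + 84*n + 56 + 48*sqrt(2)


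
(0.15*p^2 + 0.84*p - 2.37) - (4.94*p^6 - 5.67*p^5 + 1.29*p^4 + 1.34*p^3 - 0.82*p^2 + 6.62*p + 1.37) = -4.94*p^6 + 5.67*p^5 - 1.29*p^4 - 1.34*p^3 + 0.97*p^2 - 5.78*p - 3.74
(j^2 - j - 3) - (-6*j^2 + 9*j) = 7*j^2 - 10*j - 3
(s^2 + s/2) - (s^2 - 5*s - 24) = 11*s/2 + 24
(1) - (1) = 0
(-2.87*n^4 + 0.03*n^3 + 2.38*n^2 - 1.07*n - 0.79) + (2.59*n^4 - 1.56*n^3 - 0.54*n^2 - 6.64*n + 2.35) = -0.28*n^4 - 1.53*n^3 + 1.84*n^2 - 7.71*n + 1.56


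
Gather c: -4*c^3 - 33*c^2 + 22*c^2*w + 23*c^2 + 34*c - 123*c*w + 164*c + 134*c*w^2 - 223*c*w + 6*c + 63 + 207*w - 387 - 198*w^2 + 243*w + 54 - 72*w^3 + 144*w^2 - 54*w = -4*c^3 + c^2*(22*w - 10) + c*(134*w^2 - 346*w + 204) - 72*w^3 - 54*w^2 + 396*w - 270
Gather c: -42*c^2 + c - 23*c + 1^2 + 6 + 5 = -42*c^2 - 22*c + 12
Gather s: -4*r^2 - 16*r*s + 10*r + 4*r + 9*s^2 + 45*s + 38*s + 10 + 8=-4*r^2 + 14*r + 9*s^2 + s*(83 - 16*r) + 18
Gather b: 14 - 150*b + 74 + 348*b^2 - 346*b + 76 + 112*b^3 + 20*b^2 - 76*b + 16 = 112*b^3 + 368*b^2 - 572*b + 180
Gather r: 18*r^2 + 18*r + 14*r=18*r^2 + 32*r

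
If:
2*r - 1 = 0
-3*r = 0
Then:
No Solution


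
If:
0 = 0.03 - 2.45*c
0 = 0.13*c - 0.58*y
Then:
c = 0.01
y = 0.00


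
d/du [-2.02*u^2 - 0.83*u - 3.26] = -4.04*u - 0.83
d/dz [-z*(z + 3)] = -2*z - 3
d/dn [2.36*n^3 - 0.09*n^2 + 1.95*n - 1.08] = 7.08*n^2 - 0.18*n + 1.95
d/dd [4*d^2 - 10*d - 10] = 8*d - 10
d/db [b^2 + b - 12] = 2*b + 1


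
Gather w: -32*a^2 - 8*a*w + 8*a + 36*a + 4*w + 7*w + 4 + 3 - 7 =-32*a^2 + 44*a + w*(11 - 8*a)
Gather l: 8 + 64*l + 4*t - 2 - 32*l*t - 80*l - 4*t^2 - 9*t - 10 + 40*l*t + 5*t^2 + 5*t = l*(8*t - 16) + t^2 - 4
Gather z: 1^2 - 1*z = 1 - z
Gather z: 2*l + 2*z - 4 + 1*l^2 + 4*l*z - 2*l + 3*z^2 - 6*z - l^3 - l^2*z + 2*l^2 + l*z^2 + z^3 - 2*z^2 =-l^3 + 3*l^2 + z^3 + z^2*(l + 1) + z*(-l^2 + 4*l - 4) - 4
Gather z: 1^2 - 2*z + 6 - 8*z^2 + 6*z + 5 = -8*z^2 + 4*z + 12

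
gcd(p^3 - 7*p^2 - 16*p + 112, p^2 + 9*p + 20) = p + 4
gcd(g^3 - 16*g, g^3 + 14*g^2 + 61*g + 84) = g + 4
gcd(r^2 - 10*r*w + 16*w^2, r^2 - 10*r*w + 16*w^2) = r^2 - 10*r*w + 16*w^2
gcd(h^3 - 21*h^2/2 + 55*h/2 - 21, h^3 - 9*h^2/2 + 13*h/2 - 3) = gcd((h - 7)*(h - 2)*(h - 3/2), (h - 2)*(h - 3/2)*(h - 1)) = h^2 - 7*h/2 + 3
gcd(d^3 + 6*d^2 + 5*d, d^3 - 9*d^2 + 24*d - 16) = 1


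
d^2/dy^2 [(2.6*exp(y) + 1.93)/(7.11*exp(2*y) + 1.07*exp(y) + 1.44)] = (131.43546*exp(4*y) + 370.482192*exp(3*y) - 115.670457*exp(2*y) - 80.836871*exp(y) + 2.417616)*exp(y)/(359.425431*exp(6*y) + 162.272241*exp(5*y) + 242.805789*exp(4*y) + 66.955571*exp(3*y) + 49.175856*exp(2*y) + 6.656256*exp(y) + 2.985984)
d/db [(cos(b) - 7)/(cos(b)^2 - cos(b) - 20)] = (cos(b)^2 - 14*cos(b) + 27)*sin(b)/(sin(b)^2 + cos(b) + 19)^2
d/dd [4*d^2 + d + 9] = 8*d + 1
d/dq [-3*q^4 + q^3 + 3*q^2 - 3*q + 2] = -12*q^3 + 3*q^2 + 6*q - 3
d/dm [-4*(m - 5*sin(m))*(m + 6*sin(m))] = -4*m*cos(m) - 8*m - 4*sin(m) + 120*sin(2*m)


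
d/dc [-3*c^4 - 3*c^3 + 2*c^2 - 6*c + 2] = -12*c^3 - 9*c^2 + 4*c - 6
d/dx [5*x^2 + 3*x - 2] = 10*x + 3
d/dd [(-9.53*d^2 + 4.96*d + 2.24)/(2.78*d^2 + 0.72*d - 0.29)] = (-20.6504*d^2 - 6.927*d - 3.0512)/(7.7284*d^4 + 4.0032*d^3 - 1.094*d^2 - 0.4176*d + 0.0841)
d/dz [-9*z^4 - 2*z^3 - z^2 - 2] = 2*z*(-18*z^2 - 3*z - 1)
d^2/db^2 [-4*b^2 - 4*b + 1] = -8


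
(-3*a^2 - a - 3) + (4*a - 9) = -3*a^2 + 3*a - 12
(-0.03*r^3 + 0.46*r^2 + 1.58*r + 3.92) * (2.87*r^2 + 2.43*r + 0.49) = -0.0861*r^5 + 1.2473*r^4 + 5.6377*r^3 + 15.3152*r^2 + 10.2998*r + 1.9208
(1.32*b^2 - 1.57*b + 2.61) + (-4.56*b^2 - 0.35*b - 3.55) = -3.24*b^2 - 1.92*b - 0.94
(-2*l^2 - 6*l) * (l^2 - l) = -2*l^4 - 4*l^3 + 6*l^2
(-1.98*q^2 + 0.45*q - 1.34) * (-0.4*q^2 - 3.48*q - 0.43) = 0.792*q^4 + 6.7104*q^3 - 0.1786*q^2 + 4.4697*q + 0.5762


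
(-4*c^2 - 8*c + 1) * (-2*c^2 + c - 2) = 8*c^4 + 12*c^3 - 2*c^2 + 17*c - 2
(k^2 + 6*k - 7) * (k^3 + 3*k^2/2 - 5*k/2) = k^5 + 15*k^4/2 - k^3/2 - 51*k^2/2 + 35*k/2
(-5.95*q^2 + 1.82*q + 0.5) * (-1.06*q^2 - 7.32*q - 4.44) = 6.307*q^4 + 41.6248*q^3 + 12.5656*q^2 - 11.7408*q - 2.22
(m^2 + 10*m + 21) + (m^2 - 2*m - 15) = 2*m^2 + 8*m + 6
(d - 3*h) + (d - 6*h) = 2*d - 9*h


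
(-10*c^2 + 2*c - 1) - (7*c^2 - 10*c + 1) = -17*c^2 + 12*c - 2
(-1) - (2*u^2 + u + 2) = -2*u^2 - u - 3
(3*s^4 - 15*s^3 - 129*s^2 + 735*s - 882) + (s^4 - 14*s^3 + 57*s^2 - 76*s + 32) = 4*s^4 - 29*s^3 - 72*s^2 + 659*s - 850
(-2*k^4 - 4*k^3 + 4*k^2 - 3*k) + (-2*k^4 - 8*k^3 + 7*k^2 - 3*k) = -4*k^4 - 12*k^3 + 11*k^2 - 6*k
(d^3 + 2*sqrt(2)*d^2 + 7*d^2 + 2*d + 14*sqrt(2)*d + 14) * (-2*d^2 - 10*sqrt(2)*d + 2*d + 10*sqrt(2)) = -2*d^5 - 14*sqrt(2)*d^4 - 12*d^4 - 84*sqrt(2)*d^3 - 30*d^3 - 264*d^2 + 78*sqrt(2)*d^2 - 120*sqrt(2)*d + 308*d + 140*sqrt(2)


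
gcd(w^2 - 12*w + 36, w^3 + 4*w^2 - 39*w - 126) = w - 6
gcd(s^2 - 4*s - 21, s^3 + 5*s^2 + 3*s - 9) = s + 3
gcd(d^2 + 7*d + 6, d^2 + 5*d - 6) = d + 6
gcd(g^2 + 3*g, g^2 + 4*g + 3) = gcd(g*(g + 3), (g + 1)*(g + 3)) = g + 3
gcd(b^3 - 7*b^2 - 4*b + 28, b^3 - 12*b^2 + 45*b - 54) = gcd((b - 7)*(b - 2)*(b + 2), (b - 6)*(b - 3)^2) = 1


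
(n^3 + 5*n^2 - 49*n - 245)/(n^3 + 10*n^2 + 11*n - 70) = (n - 7)/(n - 2)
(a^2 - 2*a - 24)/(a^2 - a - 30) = (a + 4)/(a + 5)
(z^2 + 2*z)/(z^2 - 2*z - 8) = z/(z - 4)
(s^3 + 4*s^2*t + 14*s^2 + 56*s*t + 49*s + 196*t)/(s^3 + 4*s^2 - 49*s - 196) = (s^2 + 4*s*t + 7*s + 28*t)/(s^2 - 3*s - 28)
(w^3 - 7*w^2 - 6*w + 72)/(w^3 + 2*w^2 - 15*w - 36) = (w - 6)/(w + 3)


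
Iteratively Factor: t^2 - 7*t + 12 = (t - 4)*(t - 3)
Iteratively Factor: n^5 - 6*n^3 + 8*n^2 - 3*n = (n - 1)*(n^4 + n^3 - 5*n^2 + 3*n) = (n - 1)*(n + 3)*(n^3 - 2*n^2 + n) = (n - 1)^2*(n + 3)*(n^2 - n) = n*(n - 1)^2*(n + 3)*(n - 1)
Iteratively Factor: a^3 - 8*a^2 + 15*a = (a - 3)*(a^2 - 5*a) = a*(a - 3)*(a - 5)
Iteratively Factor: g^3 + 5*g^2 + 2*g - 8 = (g + 2)*(g^2 + 3*g - 4) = (g + 2)*(g + 4)*(g - 1)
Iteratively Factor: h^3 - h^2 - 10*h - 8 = (h + 2)*(h^2 - 3*h - 4) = (h + 1)*(h + 2)*(h - 4)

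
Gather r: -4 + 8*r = 8*r - 4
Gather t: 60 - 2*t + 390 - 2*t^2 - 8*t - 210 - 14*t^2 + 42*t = -16*t^2 + 32*t + 240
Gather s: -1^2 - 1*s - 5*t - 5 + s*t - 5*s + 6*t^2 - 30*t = s*(t - 6) + 6*t^2 - 35*t - 6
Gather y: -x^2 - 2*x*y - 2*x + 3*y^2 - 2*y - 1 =-x^2 - 2*x + 3*y^2 + y*(-2*x - 2) - 1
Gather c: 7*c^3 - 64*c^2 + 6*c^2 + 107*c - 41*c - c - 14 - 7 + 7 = 7*c^3 - 58*c^2 + 65*c - 14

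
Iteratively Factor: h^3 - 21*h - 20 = (h + 1)*(h^2 - h - 20) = (h + 1)*(h + 4)*(h - 5)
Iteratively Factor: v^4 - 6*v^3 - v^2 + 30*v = (v)*(v^3 - 6*v^2 - v + 30) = v*(v - 5)*(v^2 - v - 6) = v*(v - 5)*(v + 2)*(v - 3)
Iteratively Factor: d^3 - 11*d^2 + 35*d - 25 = (d - 5)*(d^2 - 6*d + 5) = (d - 5)*(d - 1)*(d - 5)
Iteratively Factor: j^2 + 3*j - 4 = (j - 1)*(j + 4)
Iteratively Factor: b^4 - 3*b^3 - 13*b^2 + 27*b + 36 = (b - 4)*(b^3 + b^2 - 9*b - 9) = (b - 4)*(b + 1)*(b^2 - 9) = (b - 4)*(b - 3)*(b + 1)*(b + 3)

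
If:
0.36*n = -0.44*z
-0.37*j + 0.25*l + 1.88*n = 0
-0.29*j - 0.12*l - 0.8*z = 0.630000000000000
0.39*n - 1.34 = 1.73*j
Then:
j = -0.73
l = -2.47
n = 0.18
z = -0.15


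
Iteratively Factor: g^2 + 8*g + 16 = (g + 4)*(g + 4)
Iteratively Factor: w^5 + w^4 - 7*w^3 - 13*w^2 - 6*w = (w)*(w^4 + w^3 - 7*w^2 - 13*w - 6) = w*(w + 2)*(w^3 - w^2 - 5*w - 3) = w*(w - 3)*(w + 2)*(w^2 + 2*w + 1) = w*(w - 3)*(w + 1)*(w + 2)*(w + 1)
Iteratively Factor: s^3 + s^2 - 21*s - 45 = (s - 5)*(s^2 + 6*s + 9) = (s - 5)*(s + 3)*(s + 3)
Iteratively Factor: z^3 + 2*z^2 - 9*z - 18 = (z - 3)*(z^2 + 5*z + 6) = (z - 3)*(z + 2)*(z + 3)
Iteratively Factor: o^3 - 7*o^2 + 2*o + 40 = (o + 2)*(o^2 - 9*o + 20) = (o - 5)*(o + 2)*(o - 4)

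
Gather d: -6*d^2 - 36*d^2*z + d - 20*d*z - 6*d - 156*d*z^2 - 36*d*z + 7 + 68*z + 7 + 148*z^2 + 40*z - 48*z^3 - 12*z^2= d^2*(-36*z - 6) + d*(-156*z^2 - 56*z - 5) - 48*z^3 + 136*z^2 + 108*z + 14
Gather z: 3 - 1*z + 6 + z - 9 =0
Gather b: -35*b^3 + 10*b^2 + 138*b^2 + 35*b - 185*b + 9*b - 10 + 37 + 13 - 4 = -35*b^3 + 148*b^2 - 141*b + 36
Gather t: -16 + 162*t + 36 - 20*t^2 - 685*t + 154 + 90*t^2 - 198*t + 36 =70*t^2 - 721*t + 210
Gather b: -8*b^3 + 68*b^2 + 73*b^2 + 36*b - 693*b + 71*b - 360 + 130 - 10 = -8*b^3 + 141*b^2 - 586*b - 240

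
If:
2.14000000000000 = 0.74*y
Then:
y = 2.89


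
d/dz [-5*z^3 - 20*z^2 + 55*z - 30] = -15*z^2 - 40*z + 55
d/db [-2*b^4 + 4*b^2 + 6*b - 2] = -8*b^3 + 8*b + 6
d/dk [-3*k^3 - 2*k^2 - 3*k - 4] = -9*k^2 - 4*k - 3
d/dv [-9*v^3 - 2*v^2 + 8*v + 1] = -27*v^2 - 4*v + 8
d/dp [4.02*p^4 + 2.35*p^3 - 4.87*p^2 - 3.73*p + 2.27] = 16.08*p^3 + 7.05*p^2 - 9.74*p - 3.73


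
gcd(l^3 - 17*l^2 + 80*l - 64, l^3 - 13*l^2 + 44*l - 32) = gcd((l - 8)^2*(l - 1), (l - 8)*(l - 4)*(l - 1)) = l^2 - 9*l + 8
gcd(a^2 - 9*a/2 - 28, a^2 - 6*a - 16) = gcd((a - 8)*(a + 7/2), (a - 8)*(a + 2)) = a - 8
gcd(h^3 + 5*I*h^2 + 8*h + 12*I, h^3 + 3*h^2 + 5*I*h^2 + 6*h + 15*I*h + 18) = h + 6*I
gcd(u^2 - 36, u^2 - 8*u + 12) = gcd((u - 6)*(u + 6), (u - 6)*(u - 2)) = u - 6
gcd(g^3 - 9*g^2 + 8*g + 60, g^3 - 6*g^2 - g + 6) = g - 6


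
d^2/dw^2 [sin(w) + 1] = -sin(w)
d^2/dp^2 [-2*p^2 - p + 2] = -4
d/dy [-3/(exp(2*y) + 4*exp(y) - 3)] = 6*(exp(y) + 2)*exp(y)/(exp(2*y) + 4*exp(y) - 3)^2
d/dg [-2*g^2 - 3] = -4*g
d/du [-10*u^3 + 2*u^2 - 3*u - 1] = -30*u^2 + 4*u - 3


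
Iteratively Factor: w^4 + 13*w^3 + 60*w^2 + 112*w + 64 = (w + 4)*(w^3 + 9*w^2 + 24*w + 16) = (w + 1)*(w + 4)*(w^2 + 8*w + 16) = (w + 1)*(w + 4)^2*(w + 4)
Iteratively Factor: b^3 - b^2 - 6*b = (b)*(b^2 - b - 6) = b*(b + 2)*(b - 3)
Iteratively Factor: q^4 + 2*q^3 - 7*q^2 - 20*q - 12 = (q + 2)*(q^3 - 7*q - 6) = (q + 2)^2*(q^2 - 2*q - 3) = (q - 3)*(q + 2)^2*(q + 1)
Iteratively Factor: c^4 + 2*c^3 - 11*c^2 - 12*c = (c + 4)*(c^3 - 2*c^2 - 3*c) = (c - 3)*(c + 4)*(c^2 + c) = c*(c - 3)*(c + 4)*(c + 1)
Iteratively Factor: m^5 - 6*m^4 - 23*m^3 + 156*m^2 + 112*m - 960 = (m - 5)*(m^4 - m^3 - 28*m^2 + 16*m + 192) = (m - 5)*(m + 4)*(m^3 - 5*m^2 - 8*m + 48) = (m - 5)*(m - 4)*(m + 4)*(m^2 - m - 12) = (m - 5)*(m - 4)^2*(m + 4)*(m + 3)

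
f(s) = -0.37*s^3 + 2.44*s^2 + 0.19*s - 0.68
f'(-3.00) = -24.44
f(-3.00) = 30.70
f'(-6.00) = -69.05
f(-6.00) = 165.94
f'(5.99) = -10.41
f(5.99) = 8.48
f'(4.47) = -0.18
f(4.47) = 15.88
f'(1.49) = 5.00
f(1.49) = 3.80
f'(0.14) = 0.85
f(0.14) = -0.61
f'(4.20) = 1.11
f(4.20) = 15.75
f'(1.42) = 4.88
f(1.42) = 3.45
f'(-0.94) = -5.38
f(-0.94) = 1.60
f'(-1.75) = -11.75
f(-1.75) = 8.44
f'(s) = -1.11*s^2 + 4.88*s + 0.19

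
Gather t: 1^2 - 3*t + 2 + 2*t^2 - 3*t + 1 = 2*t^2 - 6*t + 4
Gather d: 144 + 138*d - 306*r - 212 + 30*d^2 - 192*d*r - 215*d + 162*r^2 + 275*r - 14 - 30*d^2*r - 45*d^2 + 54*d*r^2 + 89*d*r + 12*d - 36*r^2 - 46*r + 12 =d^2*(-30*r - 15) + d*(54*r^2 - 103*r - 65) + 126*r^2 - 77*r - 70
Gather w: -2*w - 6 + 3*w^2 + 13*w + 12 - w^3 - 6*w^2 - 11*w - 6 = -w^3 - 3*w^2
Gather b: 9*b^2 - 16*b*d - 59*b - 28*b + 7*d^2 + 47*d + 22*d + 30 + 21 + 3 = 9*b^2 + b*(-16*d - 87) + 7*d^2 + 69*d + 54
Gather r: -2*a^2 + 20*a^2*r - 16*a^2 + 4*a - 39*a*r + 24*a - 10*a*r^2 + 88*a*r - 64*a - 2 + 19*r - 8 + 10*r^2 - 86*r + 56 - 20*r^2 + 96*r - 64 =-18*a^2 - 36*a + r^2*(-10*a - 10) + r*(20*a^2 + 49*a + 29) - 18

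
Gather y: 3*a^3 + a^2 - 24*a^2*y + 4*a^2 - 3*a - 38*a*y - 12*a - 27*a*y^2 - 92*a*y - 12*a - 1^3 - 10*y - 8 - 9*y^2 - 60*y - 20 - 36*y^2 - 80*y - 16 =3*a^3 + 5*a^2 - 27*a + y^2*(-27*a - 45) + y*(-24*a^2 - 130*a - 150) - 45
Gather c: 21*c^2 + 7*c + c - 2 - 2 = 21*c^2 + 8*c - 4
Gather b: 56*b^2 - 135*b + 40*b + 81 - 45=56*b^2 - 95*b + 36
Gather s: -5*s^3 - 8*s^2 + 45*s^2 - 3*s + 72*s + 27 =-5*s^3 + 37*s^2 + 69*s + 27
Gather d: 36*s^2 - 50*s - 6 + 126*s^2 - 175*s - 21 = 162*s^2 - 225*s - 27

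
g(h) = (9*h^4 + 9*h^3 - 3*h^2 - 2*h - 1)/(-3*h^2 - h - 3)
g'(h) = (6*h + 1)*(9*h^4 + 9*h^3 - 3*h^2 - 2*h - 1)/(-3*h^2 - h - 3)^2 + (36*h^3 + 27*h^2 - 6*h - 2)/(-3*h^2 - h - 3)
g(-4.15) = -39.23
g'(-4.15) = 22.71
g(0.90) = -1.14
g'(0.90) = -5.28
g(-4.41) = -45.34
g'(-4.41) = 24.30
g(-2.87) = -15.21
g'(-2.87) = 14.76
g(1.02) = -1.84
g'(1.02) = -6.31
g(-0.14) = 0.27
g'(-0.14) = 0.23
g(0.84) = -0.84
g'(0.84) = -4.74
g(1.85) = -9.75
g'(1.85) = -12.52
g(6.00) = -115.27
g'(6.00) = -37.99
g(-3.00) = -17.19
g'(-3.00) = 15.59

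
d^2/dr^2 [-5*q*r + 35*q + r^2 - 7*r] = 2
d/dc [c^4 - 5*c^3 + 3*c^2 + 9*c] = 4*c^3 - 15*c^2 + 6*c + 9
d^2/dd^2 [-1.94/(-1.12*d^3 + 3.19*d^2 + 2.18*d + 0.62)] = ((12.3772 - 13.0368*d)*(-1.12*d^3 + 3.19*d^2 + 2.18*d + 0.62) - 1.94*(-6.72*d^2 + 12.76*d + 4.36)*(-3.36*d^2 + 6.38*d + 2.18))/(-1.12*d^3 + 3.19*d^2 + 2.18*d + 0.62)^3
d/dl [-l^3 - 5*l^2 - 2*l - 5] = -3*l^2 - 10*l - 2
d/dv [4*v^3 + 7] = 12*v^2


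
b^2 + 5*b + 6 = (b + 2)*(b + 3)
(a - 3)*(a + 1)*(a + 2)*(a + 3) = a^4 + 3*a^3 - 7*a^2 - 27*a - 18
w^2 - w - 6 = (w - 3)*(w + 2)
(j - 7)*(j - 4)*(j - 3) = j^3 - 14*j^2 + 61*j - 84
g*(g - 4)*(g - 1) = g^3 - 5*g^2 + 4*g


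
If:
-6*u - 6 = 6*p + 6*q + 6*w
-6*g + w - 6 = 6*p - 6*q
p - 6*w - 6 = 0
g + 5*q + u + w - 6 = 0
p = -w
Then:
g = -1/35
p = 6/7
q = 69/35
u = -104/35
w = -6/7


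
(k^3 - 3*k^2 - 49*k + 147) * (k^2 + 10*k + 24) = k^5 + 7*k^4 - 55*k^3 - 415*k^2 + 294*k + 3528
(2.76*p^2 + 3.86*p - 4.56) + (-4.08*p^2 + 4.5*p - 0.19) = -1.32*p^2 + 8.36*p - 4.75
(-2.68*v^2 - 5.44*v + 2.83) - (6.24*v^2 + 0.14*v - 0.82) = -8.92*v^2 - 5.58*v + 3.65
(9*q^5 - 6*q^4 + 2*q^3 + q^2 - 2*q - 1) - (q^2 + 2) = 9*q^5 - 6*q^4 + 2*q^3 - 2*q - 3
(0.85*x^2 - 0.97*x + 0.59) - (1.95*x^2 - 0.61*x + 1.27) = -1.1*x^2 - 0.36*x - 0.68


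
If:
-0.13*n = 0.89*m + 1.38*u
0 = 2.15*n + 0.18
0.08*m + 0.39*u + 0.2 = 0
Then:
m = 1.18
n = -0.08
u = -0.76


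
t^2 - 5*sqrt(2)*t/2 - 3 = (t - 3*sqrt(2))*(t + sqrt(2)/2)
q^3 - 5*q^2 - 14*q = q*(q - 7)*(q + 2)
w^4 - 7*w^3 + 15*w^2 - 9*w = w*(w - 3)^2*(w - 1)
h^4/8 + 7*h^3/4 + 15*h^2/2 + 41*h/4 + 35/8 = (h/4 + 1/4)*(h/2 + 1/2)*(h + 5)*(h + 7)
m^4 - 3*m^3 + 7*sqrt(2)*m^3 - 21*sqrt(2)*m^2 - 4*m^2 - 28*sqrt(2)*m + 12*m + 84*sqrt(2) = (m - 3)*(m - 2)*(m + 2)*(m + 7*sqrt(2))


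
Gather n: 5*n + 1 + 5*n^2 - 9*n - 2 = 5*n^2 - 4*n - 1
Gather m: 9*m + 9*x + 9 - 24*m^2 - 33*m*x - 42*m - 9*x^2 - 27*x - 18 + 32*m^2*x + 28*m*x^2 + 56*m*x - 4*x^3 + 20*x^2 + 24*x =m^2*(32*x - 24) + m*(28*x^2 + 23*x - 33) - 4*x^3 + 11*x^2 + 6*x - 9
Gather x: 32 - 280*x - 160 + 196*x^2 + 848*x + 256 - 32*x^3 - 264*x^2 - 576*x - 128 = -32*x^3 - 68*x^2 - 8*x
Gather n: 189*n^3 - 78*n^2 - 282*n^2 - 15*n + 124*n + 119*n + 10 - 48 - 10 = 189*n^3 - 360*n^2 + 228*n - 48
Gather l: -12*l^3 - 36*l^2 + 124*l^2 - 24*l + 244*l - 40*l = -12*l^3 + 88*l^2 + 180*l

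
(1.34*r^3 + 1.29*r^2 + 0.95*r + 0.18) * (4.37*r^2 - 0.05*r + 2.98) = 5.8558*r^5 + 5.5703*r^4 + 8.0802*r^3 + 4.5833*r^2 + 2.822*r + 0.5364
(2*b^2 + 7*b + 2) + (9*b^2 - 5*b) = 11*b^2 + 2*b + 2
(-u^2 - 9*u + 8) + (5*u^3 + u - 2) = 5*u^3 - u^2 - 8*u + 6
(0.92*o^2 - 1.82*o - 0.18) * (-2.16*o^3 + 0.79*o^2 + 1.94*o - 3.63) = -1.9872*o^5 + 4.658*o^4 + 0.7358*o^3 - 7.0126*o^2 + 6.2574*o + 0.6534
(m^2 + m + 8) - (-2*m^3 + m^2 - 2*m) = 2*m^3 + 3*m + 8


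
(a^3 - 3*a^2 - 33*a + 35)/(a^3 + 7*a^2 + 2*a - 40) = (a^2 - 8*a + 7)/(a^2 + 2*a - 8)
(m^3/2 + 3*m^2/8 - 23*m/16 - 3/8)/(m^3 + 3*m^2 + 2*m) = (8*m^2 - 10*m - 3)/(16*m*(m + 1))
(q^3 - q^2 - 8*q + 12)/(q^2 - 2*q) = q + 1 - 6/q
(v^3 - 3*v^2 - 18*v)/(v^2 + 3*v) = v - 6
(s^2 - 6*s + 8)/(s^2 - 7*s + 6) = (s^2 - 6*s + 8)/(s^2 - 7*s + 6)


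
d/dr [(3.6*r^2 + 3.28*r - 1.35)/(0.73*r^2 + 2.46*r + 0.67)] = (6.4616*r^2 + 6.795*r + 5.5186)/(0.5329*r^4 + 3.5916*r^3 + 7.0298*r^2 + 3.2964*r + 0.4489)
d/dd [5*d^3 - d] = 15*d^2 - 1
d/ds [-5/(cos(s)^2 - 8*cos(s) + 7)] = 10*(4 - cos(s))*sin(s)/(cos(s)^2 - 8*cos(s) + 7)^2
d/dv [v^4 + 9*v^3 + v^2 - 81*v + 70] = 4*v^3 + 27*v^2 + 2*v - 81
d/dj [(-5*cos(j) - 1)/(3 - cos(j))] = 16*sin(j)/(cos(j) - 3)^2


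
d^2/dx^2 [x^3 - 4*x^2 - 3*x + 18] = 6*x - 8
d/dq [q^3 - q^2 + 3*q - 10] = 3*q^2 - 2*q + 3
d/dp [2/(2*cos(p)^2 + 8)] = 4*sin(2*p)/(cos(2*p) + 9)^2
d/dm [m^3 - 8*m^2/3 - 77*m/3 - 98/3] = 3*m^2 - 16*m/3 - 77/3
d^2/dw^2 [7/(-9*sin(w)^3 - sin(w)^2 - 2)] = 7*(729*sin(w)^6 + 99*sin(w)^5 - 968*sin(w)^4 - 306*sin(w)^3 - 14*sin(w)^2 + 108*sin(w) + 4)/(9*sin(w)^3 + sin(w)^2 + 2)^3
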